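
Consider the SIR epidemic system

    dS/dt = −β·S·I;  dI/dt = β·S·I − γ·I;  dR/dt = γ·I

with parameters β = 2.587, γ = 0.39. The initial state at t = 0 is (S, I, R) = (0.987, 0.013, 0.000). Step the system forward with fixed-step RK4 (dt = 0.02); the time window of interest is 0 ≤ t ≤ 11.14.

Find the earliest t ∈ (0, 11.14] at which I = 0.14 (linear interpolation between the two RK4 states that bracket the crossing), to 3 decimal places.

t = 1.169

t=0.000: state=(0.987, 0.013, 0.000)
step 1 (dt=0.02): k1=(-0.033, 0.028, 0.005), k2=(-0.034, 0.029, 0.005), k3=(-0.034, 0.029, 0.005), k4=(-0.035, 0.029, 0.005); state += dt/6·(k1+2k2+2k3+k4)
t=0.020: state=(0.986, 0.014, 0.000)
t=0.040: state=(0.986, 0.014, 0.000)
t=0.060: state=(0.985, 0.015, 0.000)
continuing one RK4 step at a time; state shown every 25 steps (Δt=0.5):
t=0.500: state=(0.958, 0.038, 0.005)
t=1.000: state=(0.880, 0.103, 0.017)
t=1.160: state=(0.837, 0.138, 0.025)
next step: t=1.180: state=(0.831, 0.143, 0.026) — I has crossed 0.14
linear interpolation between t=1.160 (0.13774) and t=1.180 (0.14270) → t≈1.169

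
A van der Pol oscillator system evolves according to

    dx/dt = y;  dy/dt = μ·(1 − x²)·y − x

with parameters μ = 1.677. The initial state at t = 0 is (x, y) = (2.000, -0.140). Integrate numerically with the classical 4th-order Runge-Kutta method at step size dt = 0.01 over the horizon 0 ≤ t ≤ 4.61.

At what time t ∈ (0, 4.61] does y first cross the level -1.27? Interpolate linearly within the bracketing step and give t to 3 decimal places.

t = 2.147

t=0.000: state=(2.000, -0.140)
step 1 (dt=0.01): k1=(-0.140, -1.296), k2=(-0.146, -1.263), k3=(-0.146, -1.264), k4=(-0.153, -1.232); state += dt/6·(k1+2k2+2k3+k4)
t=0.010: state=(1.999, -0.153)
t=0.020: state=(1.997, -0.165)
t=0.030: state=(1.995, -0.176)
continuing one RK4 step at a time; state shown every 20 steps (Δt=0.2):
t=0.200: state=(1.953, -0.306)
t=0.400: state=(1.884, -0.379)
t=0.600: state=(1.803, -0.424)
t=0.800: state=(1.714, -0.464)
t=1.000: state=(1.617, -0.508)
t=1.200: state=(1.510, -0.562)
t=1.400: state=(1.391, -0.632)
t=1.600: state=(1.256, -0.726)
t=1.800: state=(1.099, -0.859)
t=2.000: state=(0.908, -1.057)
t=2.140: state=(0.747, -1.258)
next step: t=2.150: state=(0.734, -1.275) — y has crossed -1.27
linear interpolation between t=2.140 (-1.25790) and t=2.150 (-1.27489) → t≈2.147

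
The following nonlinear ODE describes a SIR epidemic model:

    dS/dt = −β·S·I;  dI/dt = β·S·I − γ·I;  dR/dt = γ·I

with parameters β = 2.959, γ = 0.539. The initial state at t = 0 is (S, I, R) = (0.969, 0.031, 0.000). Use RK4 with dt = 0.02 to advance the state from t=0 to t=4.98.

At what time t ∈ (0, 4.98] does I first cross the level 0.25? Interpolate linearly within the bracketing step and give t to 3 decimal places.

t=0.000: state=(0.969, 0.031, 0.000)
step 1 (dt=0.02): k1=(-0.089, 0.072, 0.017), k2=(-0.091, 0.074, 0.017), k3=(-0.091, 0.074, 0.017), k4=(-0.093, 0.075, 0.018); state += dt/6·(k1+2k2+2k3+k4)
t=0.020: state=(0.967, 0.032, 0.000)
t=0.040: state=(0.965, 0.034, 0.001)
t=0.060: state=(0.963, 0.036, 0.001)
continuing one RK4 step at a time; state shown every 10 steps (Δt=0.2):
t=0.200: state=(0.947, 0.049, 0.004)
t=0.400: state=(0.913, 0.076, 0.011)
t=0.600: state=(0.863, 0.116, 0.021)
t=0.800: state=(0.793, 0.170, 0.036)
t=1.000: state=(0.703, 0.238, 0.058)
t=1.020: state=(0.693, 0.246, 0.061)
next step: t=1.040: state=(0.683, 0.253, 0.064) — I has crossed 0.25
linear interpolation between t=1.020 (0.24581) and t=1.040 (0.25329) → t≈1.031

t = 1.031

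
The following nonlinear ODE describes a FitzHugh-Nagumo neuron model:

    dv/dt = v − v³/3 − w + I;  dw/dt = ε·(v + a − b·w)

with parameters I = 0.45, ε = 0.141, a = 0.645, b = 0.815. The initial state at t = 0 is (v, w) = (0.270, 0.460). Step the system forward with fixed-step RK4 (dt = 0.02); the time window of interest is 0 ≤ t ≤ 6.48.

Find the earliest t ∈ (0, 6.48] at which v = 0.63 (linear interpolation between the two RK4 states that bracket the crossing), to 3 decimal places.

t = 1.040

t=0.000: state=(0.270, 0.460)
step 1 (dt=0.02): k1=(0.253, 0.076), k2=(0.255, 0.076), k3=(0.255, 0.076), k4=(0.257, 0.077); state += dt/6·(k1+2k2+2k3+k4)
t=0.020: state=(0.275, 0.462)
t=0.040: state=(0.280, 0.463)
t=0.060: state=(0.285, 0.465)
continuing one RK4 step at a time; state shown every 25 steps (Δt=0.5):
t=0.500: state=(0.418, 0.502)
t=1.000: state=(0.613, 0.553)
t=1.040: state=(0.630, 0.558)
next step: t=1.060: state=(0.639, 0.560) — v has crossed 0.63
linear interpolation between t=1.040 (0.62995) and t=1.060 (0.63875) → t≈1.040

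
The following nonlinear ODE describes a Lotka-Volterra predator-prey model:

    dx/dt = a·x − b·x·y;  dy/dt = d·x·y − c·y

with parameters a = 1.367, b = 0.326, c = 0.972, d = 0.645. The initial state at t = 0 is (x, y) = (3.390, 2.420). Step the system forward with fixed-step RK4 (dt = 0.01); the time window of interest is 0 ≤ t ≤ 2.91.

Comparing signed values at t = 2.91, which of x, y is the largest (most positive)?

largest component: y

t=0.000: state=(3.390, 2.420)
step 1 (dt=0.01): k1=(1.960, 2.939), k2=(1.949, 2.972), k3=(1.949, 2.973), k4=(1.938, 3.006); state += dt/6·(k1+2k2+2k3+k4)
t=0.010: state=(3.409, 2.450)
t=0.020: state=(3.429, 2.480)
t=0.030: state=(3.448, 2.511)
continuing one RK4 step at a time; state shown every 10 steps (Δt=0.1):
t=0.100: state=(3.573, 2.749)
t=0.200: state=(3.722, 3.157)
t=0.300: state=(3.819, 3.654)
t=0.400: state=(3.851, 4.248)
t=0.500: state=(3.802, 4.936)
t=0.600: state=(3.666, 5.701)
t=0.700: state=(3.444, 6.508)
t=0.800: state=(3.152, 7.308)
t=0.900: state=(2.813, 8.039)
t=1.000: state=(2.456, 8.646)
t=1.100: state=(2.108, 9.088)
t=1.200: state=(1.789, 9.349)
t=1.300: state=(1.509, 9.433)
t=1.400: state=(1.273, 9.361)
t=1.500: state=(1.079, 9.161)
t=1.600: state=(0.922, 8.865)
t=1.700: state=(0.796, 8.501)
t=1.800: state=(0.697, 8.093)
t=1.900: state=(0.618, 7.661)
t=2.000: state=(0.556, 7.218)
t=2.100: state=(0.507, 6.778)
t=2.200: state=(0.469, 6.346)
t=2.300: state=(0.441, 5.930)
t=2.400: state=(0.419, 5.532)
t=2.500: state=(0.404, 5.154)
t=2.600: state=(0.394, 4.798)
t=2.700: state=(0.388, 4.465)
t=2.800: state=(0.387, 4.154)
t=2.900: state=(0.389, 3.864)
t=2.910: state=(0.389, 3.837)
compare at T: x=0.389, y=3.837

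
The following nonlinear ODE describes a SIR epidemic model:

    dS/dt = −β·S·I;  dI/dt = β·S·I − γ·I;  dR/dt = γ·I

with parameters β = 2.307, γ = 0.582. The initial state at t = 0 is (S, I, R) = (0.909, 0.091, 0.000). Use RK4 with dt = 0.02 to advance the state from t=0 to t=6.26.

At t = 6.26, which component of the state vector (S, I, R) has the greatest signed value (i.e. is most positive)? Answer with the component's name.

largest component: R

t=0.000: state=(0.909, 0.091, 0.000)
step 1 (dt=0.02): k1=(-0.191, 0.138, 0.053), k2=(-0.193, 0.140, 0.054), k3=(-0.193, 0.140, 0.054), k4=(-0.196, 0.141, 0.055); state += dt/6·(k1+2k2+2k3+k4)
t=0.020: state=(0.905, 0.094, 0.001)
t=0.040: state=(0.901, 0.097, 0.002)
t=0.060: state=(0.897, 0.100, 0.003)
continuing one RK4 step at a time; state shown every 25 steps (Δt=0.5):
t=0.500: state=(0.780, 0.181, 0.039)
t=1.000: state=(0.591, 0.300, 0.108)
t=1.500: state=(0.394, 0.395, 0.211)
t=2.000: state=(0.244, 0.424, 0.332)
t=2.500: state=(0.151, 0.396, 0.452)
t=3.000: state=(0.099, 0.341, 0.560)
t=3.500: state=(0.069, 0.281, 0.650)
t=4.000: state=(0.052, 0.225, 0.724)
t=4.500: state=(0.041, 0.177, 0.782)
t=5.000: state=(0.034, 0.138, 0.828)
t=5.500: state=(0.030, 0.107, 0.863)
t=6.000: state=(0.027, 0.083, 0.891)
t=6.260: state=(0.025, 0.072, 0.902)
compare at T: S=0.025, I=0.072, R=0.902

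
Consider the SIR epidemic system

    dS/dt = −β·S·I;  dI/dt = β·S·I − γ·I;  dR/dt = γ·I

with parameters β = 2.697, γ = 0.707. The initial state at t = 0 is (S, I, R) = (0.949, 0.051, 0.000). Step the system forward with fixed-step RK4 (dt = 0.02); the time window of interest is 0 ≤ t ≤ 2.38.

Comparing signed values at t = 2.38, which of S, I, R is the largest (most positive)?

largest component: R

t=0.000: state=(0.949, 0.051, 0.000)
step 1 (dt=0.02): k1=(-0.131, 0.094, 0.036), k2=(-0.133, 0.096, 0.037), k3=(-0.133, 0.096, 0.037), k4=(-0.135, 0.098, 0.037); state += dt/6·(k1+2k2+2k3+k4)
t=0.020: state=(0.946, 0.053, 0.001)
t=0.040: state=(0.944, 0.055, 0.001)
t=0.060: state=(0.941, 0.057, 0.002)
continuing one RK4 step at a time; state shown every 5 steps (Δt=0.1):
t=0.100: state=(0.935, 0.061, 0.004)
t=0.200: state=(0.918, 0.073, 0.009)
t=0.300: state=(0.898, 0.087, 0.014)
t=0.400: state=(0.876, 0.103, 0.021)
t=0.500: state=(0.850, 0.121, 0.029)
t=0.600: state=(0.820, 0.142, 0.038)
t=0.700: state=(0.787, 0.164, 0.049)
t=0.800: state=(0.750, 0.188, 0.062)
t=0.900: state=(0.711, 0.213, 0.076)
t=1.000: state=(0.669, 0.239, 0.092)
t=1.100: state=(0.625, 0.266, 0.110)
t=1.200: state=(0.580, 0.291, 0.129)
t=1.300: state=(0.534, 0.315, 0.151)
t=1.400: state=(0.489, 0.337, 0.174)
t=1.500: state=(0.445, 0.356, 0.198)
t=1.600: state=(0.404, 0.372, 0.224)
t=1.700: state=(0.364, 0.385, 0.251)
t=1.800: state=(0.328, 0.393, 0.278)
t=1.900: state=(0.295, 0.399, 0.306)
t=2.000: state=(0.265, 0.401, 0.335)
t=2.100: state=(0.238, 0.399, 0.363)
t=2.200: state=(0.213, 0.395, 0.391)
t=2.300: state=(0.192, 0.389, 0.419)
t=2.380: state=(0.177, 0.383, 0.441)
compare at T: S=0.177, I=0.383, R=0.441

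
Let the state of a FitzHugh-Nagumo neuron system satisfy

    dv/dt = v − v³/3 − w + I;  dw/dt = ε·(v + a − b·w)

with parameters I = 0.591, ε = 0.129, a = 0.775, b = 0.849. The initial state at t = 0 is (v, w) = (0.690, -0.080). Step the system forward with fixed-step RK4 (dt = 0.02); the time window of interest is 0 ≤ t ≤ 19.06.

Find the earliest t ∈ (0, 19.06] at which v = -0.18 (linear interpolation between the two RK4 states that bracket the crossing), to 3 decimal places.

t = 10.405

t=0.000: state=(0.690, -0.080)
step 1 (dt=0.02): k1=(1.251, 0.198), k2=(1.256, 0.199), k3=(1.256, 0.199), k4=(1.260, 0.201); state += dt/6·(k1+2k2+2k3+k4)
t=0.020: state=(0.715, -0.076)
t=0.040: state=(0.740, -0.072)
t=0.060: state=(0.766, -0.068)
continuing one RK4 step at a time; state shown every 50 steps (Δt=1):
t=1.000: state=(1.708, 0.180)
t=2.000: state=(1.816, 0.476)
t=3.000: state=(1.716, 0.738)
t=4.000: state=(1.595, 0.958)
t=5.000: state=(1.466, 1.140)
t=6.000: state=(1.326, 1.287)
t=7.000: state=(1.167, 1.401)
t=8.000: state=(0.972, 1.481)
t=9.000: state=(0.695, 1.525)
t=10.000: state=(0.186, 1.519)
t=10.400: state=(-0.175, 1.493)
next step: t=10.420: state=(-0.196, 1.492) — v has crossed -0.18
linear interpolation between t=10.400 (-0.17452) and t=10.420 (-0.19622) → t≈10.405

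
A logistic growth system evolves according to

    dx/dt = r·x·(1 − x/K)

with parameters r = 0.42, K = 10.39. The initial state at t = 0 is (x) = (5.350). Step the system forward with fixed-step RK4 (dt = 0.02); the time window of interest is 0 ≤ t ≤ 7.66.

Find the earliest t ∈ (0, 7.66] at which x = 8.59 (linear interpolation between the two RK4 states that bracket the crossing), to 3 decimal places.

t=0.000: state=(5.350)
step 1 (dt=0.02): k1=(1.090), k2=(1.090), k3=(1.090), k4=(1.090); state += dt/6·(k1+2k2+2k3+k4)
t=0.020: state=(5.372)
t=0.040: state=(5.394)
t=0.060: state=(5.415)
continuing one RK4 step at a time; state shown every 25 steps (Δt=0.5):
t=0.500: state=(5.891)
t=1.000: state=(6.418)
t=1.500: state=(6.919)
t=2.000: state=(7.386)
t=2.500: state=(7.814)
t=3.000: state=(8.199)
t=3.500: state=(8.540)
t=3.560: state=(8.578)
next step: t=3.580: state=(8.591) — x has crossed 8.59
linear interpolation between t=3.560 (8.57818) and t=3.580 (8.59071) → t≈3.579

t = 3.579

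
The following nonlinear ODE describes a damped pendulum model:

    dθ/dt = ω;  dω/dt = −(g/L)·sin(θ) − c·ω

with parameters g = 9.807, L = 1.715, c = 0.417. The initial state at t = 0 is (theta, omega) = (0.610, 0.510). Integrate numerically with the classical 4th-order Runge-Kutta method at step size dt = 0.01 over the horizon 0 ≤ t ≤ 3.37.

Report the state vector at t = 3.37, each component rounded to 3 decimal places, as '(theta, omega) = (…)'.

(theta, omega) = (0.122, -0.750)

t=0.000: state=(0.610, 0.510)
step 1 (dt=0.01): k1=(0.510, -3.489), k2=(0.493, -3.493), k3=(0.493, -3.493), k4=(0.475, -3.497); state += dt/6·(k1+2k2+2k3+k4)
t=0.010: state=(0.615, 0.475)
t=0.020: state=(0.620, 0.440)
t=0.030: state=(0.624, 0.405)
continuing one RK4 step at a time; state shown every 20 steps (Δt=0.2):
t=0.200: state=(0.642, -0.184)
t=0.400: state=(0.542, -0.790)
t=0.600: state=(0.339, -1.200)
t=0.800: state=(0.081, -1.332)
t=1.000: state=(-0.174, -1.170)
t=1.200: state=(-0.371, -0.773)
t=1.400: state=(-0.475, -0.251)
t=1.600: state=(-0.471, 0.277)
t=1.800: state=(-0.370, 0.710)
t=2.000: state=(-0.199, 0.964)
t=2.200: state=(0.000, 0.995)
t=2.400: state=(0.184, 0.810)
t=2.600: state=(0.314, 0.468)
t=2.800: state=(0.367, 0.057)
t=3.000: state=(0.338, -0.333)
t=3.200: state=(0.240, -0.623)
t=3.370: state=(0.122, -0.750)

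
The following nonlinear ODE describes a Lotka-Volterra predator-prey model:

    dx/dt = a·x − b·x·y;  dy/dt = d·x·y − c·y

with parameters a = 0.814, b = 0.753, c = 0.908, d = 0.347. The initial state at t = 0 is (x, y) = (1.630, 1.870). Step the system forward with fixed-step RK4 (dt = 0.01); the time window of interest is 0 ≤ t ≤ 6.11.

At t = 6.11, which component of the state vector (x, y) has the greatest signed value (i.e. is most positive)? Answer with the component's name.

t=0.000: state=(1.630, 1.870)
step 1 (dt=0.01): k1=(-0.968, -0.640), k2=(-0.962, -0.642), k3=(-0.962, -0.642), k4=(-0.955, -0.644); state += dt/6·(k1+2k2+2k3+k4)
t=0.010: state=(1.620, 1.864)
t=0.020: state=(1.611, 1.857)
t=0.030: state=(1.602, 1.851)
continuing one RK4 step at a time; state shown every 20 steps (Δt=0.2):
t=0.200: state=(1.462, 1.736)
t=0.400: state=(1.339, 1.595)
t=0.600: state=(1.252, 1.455)
t=0.800: state=(1.196, 1.320)
t=1.000: state=(1.165, 1.195)
t=1.200: state=(1.155, 1.080)
t=1.400: state=(1.164, 0.976)
t=1.600: state=(1.191, 0.883)
t=1.800: state=(1.235, 0.801)
t=2.000: state=(1.295, 0.729)
t=2.200: state=(1.372, 0.667)
t=2.400: state=(1.467, 0.614)
t=2.600: state=(1.579, 0.569)
t=2.800: state=(1.711, 0.532)
t=3.000: state=(1.863, 0.502)
t=3.200: state=(2.036, 0.479)
t=3.400: state=(2.232, 0.463)
t=3.600: state=(2.451, 0.455)
t=3.800: state=(2.694, 0.453)
t=4.000: state=(2.961, 0.460)
t=4.200: state=(3.248, 0.475)
t=4.400: state=(3.551, 0.502)
t=4.600: state=(3.864, 0.541)
t=4.800: state=(4.174, 0.597)
t=5.000: state=(4.466, 0.672)
t=5.200: state=(4.716, 0.771)
t=5.400: state=(4.897, 0.898)
t=5.600: state=(4.976, 1.055)
t=5.800: state=(4.928, 1.242)
t=6.000: state=(4.736, 1.449)
t=6.110: state=(4.572, 1.567)
compare at T: x=4.572, y=1.567

largest component: x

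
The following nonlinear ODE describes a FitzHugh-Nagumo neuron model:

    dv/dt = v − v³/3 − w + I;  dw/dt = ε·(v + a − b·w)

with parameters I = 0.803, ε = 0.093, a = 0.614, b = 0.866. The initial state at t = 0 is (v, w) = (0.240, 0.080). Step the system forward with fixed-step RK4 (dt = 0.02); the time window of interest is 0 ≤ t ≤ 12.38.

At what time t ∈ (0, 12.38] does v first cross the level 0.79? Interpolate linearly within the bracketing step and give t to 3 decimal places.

t = 0.479

t=0.000: state=(0.240, 0.080)
step 1 (dt=0.02): k1=(0.958, 0.073), k2=(0.967, 0.074), k3=(0.967, 0.074), k4=(0.975, 0.075); state += dt/6·(k1+2k2+2k3+k4)
t=0.020: state=(0.259, 0.081)
t=0.040: state=(0.279, 0.083)
t=0.060: state=(0.299, 0.085)
t=0.460: state=(0.765, 0.123)
next step: t=0.480: state=(0.791, 0.126) — v has crossed 0.79
linear interpolation between t=0.460 (0.76523) and t=0.480 (0.79122) → t≈0.479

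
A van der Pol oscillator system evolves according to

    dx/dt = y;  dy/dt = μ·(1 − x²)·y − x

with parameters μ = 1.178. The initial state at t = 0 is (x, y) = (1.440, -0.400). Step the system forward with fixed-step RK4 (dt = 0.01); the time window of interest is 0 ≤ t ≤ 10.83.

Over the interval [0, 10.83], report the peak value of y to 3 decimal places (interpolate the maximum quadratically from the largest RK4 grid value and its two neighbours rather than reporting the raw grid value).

t=0.000: state=(1.440, -0.400)
step 1 (dt=0.01): k1=(-0.400, -0.934), k2=(-0.405, -0.929), k3=(-0.405, -0.929), k4=(-0.409, -0.924); state += dt/6·(k1+2k2+2k3+k4)
t=0.010: state=(1.436, -0.409)
t=0.020: state=(1.432, -0.418)
t=0.030: state=(1.428, -0.428)
continuing one RK4 step at a time; state shown every 50 steps (Δt=0.5):
t=0.500: state=(1.135, -0.813)
t=1.000: state=(0.598, -1.401)
t=1.500: state=(-0.364, -2.513)
t=2.000: state=(-1.624, -1.825)
t=2.500: state=(-1.980, 0.064)
t=3.000: state=(-1.812, 0.506)
t=3.500: state=(-1.508, 0.709)
t=4.000: state=(-1.085, 1.017)
t=4.500: state=(-0.428, 1.713)
t=5.000: state=(0.727, 2.842)
t=5.500: state=(1.859, 1.117)
t=6.000: state=(1.984, -0.267)
t=6.500: state=(1.764, -0.559)
t=7.000: state=(1.437, -0.758)
t=7.500: state=(0.981, -1.112)
t=8.000: state=(0.248, -1.935)
t=8.500: state=(-1.010, -2.837)
t=9.000: state=(-1.947, -0.658)
t=9.500: state=(-1.953, 0.357)
t=10.000: state=(-1.707, 0.595)
t=10.500: state=(-1.360, 0.809)
t=10.830: state=(-1.058, 1.043)
largest grid value and its neighbours: y(5.040)=2.86248, y(5.050)=2.86298, y(5.060)=2.86150
parabola through these three points peaks at t≈5.048 with y≈2.86304

max y = 2.863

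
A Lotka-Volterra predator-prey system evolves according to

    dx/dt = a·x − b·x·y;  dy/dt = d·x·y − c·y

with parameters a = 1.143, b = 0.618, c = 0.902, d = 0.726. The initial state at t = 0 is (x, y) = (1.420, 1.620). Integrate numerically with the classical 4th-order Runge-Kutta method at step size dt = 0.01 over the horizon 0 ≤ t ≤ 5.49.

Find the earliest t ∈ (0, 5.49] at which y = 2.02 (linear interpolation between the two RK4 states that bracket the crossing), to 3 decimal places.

t = 1.259

t=0.000: state=(1.420, 1.620)
step 1 (dt=0.01): k1=(0.201, 0.209), k2=(0.201, 0.210), k3=(0.201, 0.210), k4=(0.200, 0.211); state += dt/6·(k1+2k2+2k3+k4)
t=0.010: state=(1.422, 1.622)
t=0.020: state=(1.424, 1.624)
t=0.030: state=(1.426, 1.626)
continuing one RK4 step at a time; state shown every 20 steps (Δt=0.2):
t=0.200: state=(1.457, 1.667)
t=0.400: state=(1.485, 1.723)
t=0.600: state=(1.502, 1.788)
t=0.800: state=(1.508, 1.857)
t=1.000: state=(1.499, 1.929)
t=1.200: state=(1.478, 2.000)
t=1.250: state=(1.471, 2.017)
next step: t=1.260: state=(1.469, 2.020) — y has crossed 2.02
linear interpolation between t=1.250 (2.01694) and t=1.260 (2.02028) → t≈1.259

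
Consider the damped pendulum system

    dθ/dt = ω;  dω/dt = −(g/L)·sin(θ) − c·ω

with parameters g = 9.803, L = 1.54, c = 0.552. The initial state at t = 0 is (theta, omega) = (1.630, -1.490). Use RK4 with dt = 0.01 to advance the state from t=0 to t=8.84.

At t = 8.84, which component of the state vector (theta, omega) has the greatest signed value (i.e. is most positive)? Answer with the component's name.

t=0.000: state=(1.630, -1.490)
step 1 (dt=0.01): k1=(-1.490, -5.532), k2=(-1.518, -5.519), k3=(-1.518, -5.519), k4=(-1.545, -5.506); state += dt/6·(k1+2k2+2k3+k4)
t=0.010: state=(1.615, -1.545)
t=0.020: state=(1.599, -1.600)
t=0.030: state=(1.583, -1.655)
continuing one RK4 step at a time; state shown every 50 steps (Δt=0.5):
t=0.500: state=(0.314, -3.329)
t=1.000: state=(-0.996, -1.380)
t=1.500: state=(-0.951, 1.415)
t=2.000: state=(0.087, 2.207)
t=2.500: state=(0.773, 0.300)
t=3.000: state=(0.420, -1.474)
t=3.500: state=(-0.333, -1.148)
t=4.000: state=(-0.511, 0.445)
t=4.500: state=(-0.045, 1.143)
t=5.000: state=(0.362, 0.308)
t=5.500: state=(0.238, -0.691)
t=6.000: state=(-0.141, -0.624)
t=6.500: state=(-0.259, 0.179)
t=7.000: state=(-0.036, 0.574)
t=7.500: state=(0.177, 0.179)
t=8.000: state=(0.124, -0.337)
t=8.500: state=(-0.066, -0.321)
t=8.840: state=(-0.133, -0.053)
compare at T: theta=-0.133, omega=-0.053

largest component: omega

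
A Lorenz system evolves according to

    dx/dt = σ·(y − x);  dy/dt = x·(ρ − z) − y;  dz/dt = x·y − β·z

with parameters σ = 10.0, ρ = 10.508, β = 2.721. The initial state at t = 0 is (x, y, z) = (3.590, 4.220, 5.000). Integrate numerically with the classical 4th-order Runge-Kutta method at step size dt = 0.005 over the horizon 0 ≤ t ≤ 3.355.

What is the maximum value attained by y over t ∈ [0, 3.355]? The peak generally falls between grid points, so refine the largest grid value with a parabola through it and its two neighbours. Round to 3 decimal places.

t=0.000: state=(3.590, 4.220, 5.000)
step 1 (dt=0.005): k1=(6.300, 15.554, 1.545), k2=(6.531, 15.588, 1.741), k3=(6.526, 15.589, 1.742), k4=(6.753, 15.624, 1.941); state += dt/6·(k1+2k2+2k3+k4)
t=0.005: state=(3.623, 4.298, 5.009)
t=0.010: state=(3.657, 4.376, 5.019)
t=0.015: state=(3.694, 4.455, 5.032)
continuing one RK4 step at a time; state shown every 40 steps (Δt=0.2):
t=0.200: state=(5.950, 7.322, 7.375)
t=0.400: state=(7.097, 6.488, 12.178)
t=0.600: state=(4.654, 3.442, 11.329)
t=0.800: state=(3.367, 3.271, 8.417)
t=1.000: state=(3.973, 4.612, 7.054)
t=1.200: state=(5.573, 6.374, 8.309)
t=1.400: state=(6.282, 6.037, 10.926)
t=1.600: state=(5.030, 4.303, 10.775)
t=1.800: state=(4.137, 4.023, 9.007)
t=2.000: state=(4.486, 4.894, 8.134)
t=2.200: state=(5.440, 5.869, 8.961)
t=2.400: state=(5.755, 5.593, 10.349)
t=2.600: state=(5.055, 4.652, 10.232)
t=2.800: state=(4.551, 4.491, 9.205)
t=3.000: state=(4.786, 5.042, 8.739)
t=3.200: state=(5.333, 5.553, 9.286)
t=3.355: state=(5.485, 5.447, 9.906)
largest grid value and its neighbours: y(0.270)=7.78285, y(0.275)=7.78576, y(0.280)=7.78418
parabola through these three points peaks at t≈0.276 with y≈7.78581

max y = 7.786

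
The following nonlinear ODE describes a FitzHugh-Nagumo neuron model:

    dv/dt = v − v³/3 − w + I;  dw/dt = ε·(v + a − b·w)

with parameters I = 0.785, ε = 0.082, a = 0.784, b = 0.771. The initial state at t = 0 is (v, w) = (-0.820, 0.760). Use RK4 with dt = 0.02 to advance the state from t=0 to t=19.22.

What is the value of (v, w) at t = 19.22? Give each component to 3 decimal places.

t=0.000: state=(-0.820, 0.760)
step 1 (dt=0.02): k1=(-0.611, -0.051), k2=(-0.613, -0.051), k3=(-0.613, -0.051), k4=(-0.614, -0.052); state += dt/6·(k1+2k2+2k3+k4)
t=0.020: state=(-0.832, 0.759)
t=0.040: state=(-0.845, 0.758)
t=0.060: state=(-0.857, 0.757)
continuing one RK4 step at a time; state shown every 50 steps (Δt=1):
t=1.000: state=(-1.383, 0.687)
t=2.000: state=(-1.587, 0.586)
t=3.000: state=(-1.583, 0.486)
t=4.000: state=(-1.533, 0.395)
t=5.000: state=(-1.472, 0.313)
t=6.000: state=(-1.408, 0.242)
t=7.000: state=(-1.341, 0.180)
t=8.000: state=(-1.272, 0.128)
t=9.000: state=(-1.198, 0.084)
t=10.000: state=(-1.119, 0.049)
t=11.000: state=(-1.029, 0.023)
t=12.000: state=(-0.923, 0.006)
t=13.000: state=(-0.787, 0.000)
t=14.000: state=(-0.584, 0.007)
t=15.000: state=(-0.209, 0.036)
t=16.000: state=(0.660, 0.109)
t=17.000: state=(1.729, 0.266)
t=18.000: state=(1.886, 0.459)
t=19.000: state=(1.830, 0.641)
t=19.220: state=(1.815, 0.679)

(v, w) = (1.815, 0.679)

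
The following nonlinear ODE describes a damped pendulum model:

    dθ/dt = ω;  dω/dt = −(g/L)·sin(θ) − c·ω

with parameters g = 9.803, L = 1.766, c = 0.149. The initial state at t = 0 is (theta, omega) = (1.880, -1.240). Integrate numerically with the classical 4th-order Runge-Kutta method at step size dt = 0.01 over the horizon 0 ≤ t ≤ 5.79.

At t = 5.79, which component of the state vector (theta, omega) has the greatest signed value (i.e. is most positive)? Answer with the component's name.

largest component: omega

t=0.000: state=(1.880, -1.240)
step 1 (dt=0.01): k1=(-1.240, -5.103), k2=(-1.266, -5.110), k3=(-1.266, -5.110), k4=(-1.291, -5.116); state += dt/6·(k1+2k2+2k3+k4)
t=0.010: state=(1.867, -1.291)
t=0.020: state=(1.854, -1.342)
t=0.030: state=(1.840, -1.394)
continuing one RK4 step at a time; state shown every 20 steps (Δt=0.2):
t=0.200: state=(1.528, -2.280)
t=0.400: state=(0.973, -3.242)
t=0.600: state=(0.260, -3.773)
t=0.800: state=(-0.484, -3.536)
t=1.000: state=(-1.110, -2.650)
t=1.200: state=(-1.528, -1.516)
t=1.400: state=(-1.717, -0.382)
t=1.600: state=(-1.684, 0.711)
t=1.800: state=(-1.434, 1.781)
t=2.000: state=(-0.978, 2.747)
t=2.200: state=(-0.360, 3.341)
t=2.400: state=(0.313, 3.265)
t=2.600: state=(0.902, 2.541)
t=2.800: state=(1.308, 1.487)
t=3.000: state=(1.493, 0.363)
t=3.200: state=(1.455, -0.738)
t=3.400: state=(1.202, -1.779)
t=3.600: state=(0.755, -2.635)
t=3.800: state=(0.177, -3.048)
t=4.000: state=(-0.420, -2.822)
t=4.200: state=(-0.915, -2.057)
t=4.400: state=(-1.226, -1.031)
t=4.600: state=(-1.324, 0.050)
t=4.800: state=(-1.208, 1.097)
t=5.000: state=(-0.893, 2.018)
t=5.200: state=(-0.422, 2.629)
t=5.400: state=(0.123, 2.712)
t=5.600: state=(0.625, 2.228)
t=5.790: state=(0.975, 1.414)
compare at T: theta=0.975, omega=1.414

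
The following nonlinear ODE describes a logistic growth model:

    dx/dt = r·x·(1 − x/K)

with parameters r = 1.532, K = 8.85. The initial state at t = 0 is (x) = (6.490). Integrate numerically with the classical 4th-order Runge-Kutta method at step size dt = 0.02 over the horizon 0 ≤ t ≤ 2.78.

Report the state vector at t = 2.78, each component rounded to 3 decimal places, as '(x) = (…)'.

(x) = (8.805)

t=0.000: state=(6.490)
step 1 (dt=0.02): k1=(2.651), k2=(2.632), k3=(2.632), k4=(2.613); state += dt/6·(k1+2k2+2k3+k4)
t=0.020: state=(6.543)
t=0.040: state=(6.595)
t=0.060: state=(6.646)
continuing one RK4 step at a time; state shown every 5 steps (Δt=0.1):
t=0.100: state=(6.746)
t=0.200: state=(6.981)
t=0.300: state=(7.197)
t=0.400: state=(7.393)
t=0.500: state=(7.570)
t=0.600: state=(7.729)
t=0.700: state=(7.871)
t=0.800: state=(7.996)
t=0.900: state=(8.107)
t=1.000: state=(8.205)
t=1.100: state=(8.291)
t=1.200: state=(8.366)
t=1.300: state=(8.432)
t=1.400: state=(8.489)
t=1.500: state=(8.538)
t=1.600: state=(8.581)
t=1.700: state=(8.618)
t=1.800: state=(8.650)
t=1.900: state=(8.678)
t=2.000: state=(8.702)
t=2.100: state=(8.723)
t=2.200: state=(8.741)
t=2.300: state=(8.756)
t=2.400: state=(8.769)
t=2.500: state=(8.781)
t=2.600: state=(8.790)
t=2.700: state=(8.799)
t=2.780: state=(8.805)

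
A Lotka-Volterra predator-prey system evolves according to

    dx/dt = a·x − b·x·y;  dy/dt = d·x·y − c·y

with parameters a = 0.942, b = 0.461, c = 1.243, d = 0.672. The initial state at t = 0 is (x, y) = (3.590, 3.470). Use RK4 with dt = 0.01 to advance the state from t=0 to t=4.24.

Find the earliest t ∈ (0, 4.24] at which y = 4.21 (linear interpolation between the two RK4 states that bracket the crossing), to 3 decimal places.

t = 0.194

t=0.000: state=(3.590, 3.470)
step 1 (dt=0.01): k1=(-2.361, 4.058), k2=(-2.387, 4.054), k3=(-2.387, 4.054), k4=(-2.412, 4.049); state += dt/6·(k1+2k2+2k3+k4)
t=0.010: state=(3.566, 3.511)
t=0.020: state=(3.542, 3.551)
t=0.030: state=(3.517, 3.591)
t=0.190: state=(3.066, 4.197)
next step: t=0.200: state=(3.036, 4.231) — y has crossed 4.21
linear interpolation between t=0.190 (4.19677) and t=0.200 (4.23079) → t≈0.194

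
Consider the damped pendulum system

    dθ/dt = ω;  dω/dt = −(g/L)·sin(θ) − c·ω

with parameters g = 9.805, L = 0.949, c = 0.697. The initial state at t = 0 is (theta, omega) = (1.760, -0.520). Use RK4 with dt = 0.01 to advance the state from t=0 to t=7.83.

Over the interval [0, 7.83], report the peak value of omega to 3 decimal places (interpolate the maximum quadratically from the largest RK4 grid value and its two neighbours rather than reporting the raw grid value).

t=0.000: state=(1.760, -0.520)
step 1 (dt=0.01): k1=(-0.520, -9.785), k2=(-0.569, -9.756), k3=(-0.569, -9.757), k4=(-0.618, -9.728); state += dt/6·(k1+2k2+2k3+k4)
t=0.010: state=(1.754, -0.618)
t=0.020: state=(1.748, -0.715)
t=0.030: state=(1.740, -0.811)
continuing one RK4 step at a time; state shown every 50 steps (Δt=0.5):
t=0.500: state=(0.438, -4.141)
t=1.000: state=(-1.084, -0.975)
t=1.500: state=(-0.501, 2.755)
t=2.000: state=(0.691, 1.101)
t=2.500: state=(0.394, -1.887)
t=3.000: state=(-0.469, -0.871)
t=3.500: state=(-0.281, 1.331)
t=4.000: state=(0.330, 0.616)
t=4.500: state=(0.192, -0.953)
t=5.000: state=(-0.237, -0.413)
t=5.500: state=(-0.127, 0.687)
t=6.000: state=(0.172, 0.268)
t=6.500: state=(0.083, -0.496)
t=7.000: state=(-0.125, -0.170)
t=7.500: state=(-0.054, 0.357)
t=7.830: state=(0.059, 0.261)
largest grid value and its neighbours: omega(1.600)=2.91769, omega(1.610)=2.91794, omega(1.620)=2.91524
parabola through these three points peaks at t≈1.606 with omega≈2.91820

max omega = 2.918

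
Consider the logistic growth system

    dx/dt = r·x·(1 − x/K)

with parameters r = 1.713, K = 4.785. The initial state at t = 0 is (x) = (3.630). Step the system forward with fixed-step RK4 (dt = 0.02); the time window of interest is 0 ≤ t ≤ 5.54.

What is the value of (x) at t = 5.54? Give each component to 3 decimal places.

(x) = (4.785)

t=0.000: state=(3.630)
step 1 (dt=0.02): k1=(1.501), k2=(1.488), k3=(1.488), k4=(1.474); state += dt/6·(k1+2k2+2k3+k4)
t=0.020: state=(3.660)
t=0.040: state=(3.689)
t=0.060: state=(3.718)
continuing one RK4 step at a time; state shown every 10 steps (Δt=0.2):
t=0.200: state=(3.903)
t=0.400: state=(4.124)
t=0.600: state=(4.296)
t=0.800: state=(4.427)
t=1.000: state=(4.525)
t=1.200: state=(4.598)
t=1.400: state=(4.651)
t=1.600: state=(4.689)
t=1.800: state=(4.716)
t=2.000: state=(4.736)
t=2.200: state=(4.750)
t=2.400: state=(4.760)
t=2.600: state=(4.767)
t=2.800: state=(4.772)
t=3.000: state=(4.776)
t=3.200: state=(4.779)
t=3.400: state=(4.781)
t=3.600: state=(4.782)
t=3.800: state=(4.783)
t=4.000: state=(4.783)
t=4.200: state=(4.784)
t=4.400: state=(4.784)
t=4.600: state=(4.784)
t=4.800: state=(4.785)
t=5.000: state=(4.785)
t=5.200: state=(4.785)
t=5.400: state=(4.785)
t=5.540: state=(4.785)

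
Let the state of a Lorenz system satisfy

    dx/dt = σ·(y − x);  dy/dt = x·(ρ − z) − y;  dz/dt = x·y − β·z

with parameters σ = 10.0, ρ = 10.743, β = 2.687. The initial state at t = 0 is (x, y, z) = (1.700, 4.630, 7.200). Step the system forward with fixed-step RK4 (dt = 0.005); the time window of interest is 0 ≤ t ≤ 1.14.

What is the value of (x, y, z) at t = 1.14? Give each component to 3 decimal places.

(x, y, z) = (4.866, 5.523, 8.123)

t=0.000: state=(1.700, 4.630, 7.200)
step 1 (dt=0.005): k1=(29.300, 1.393, -11.475), k2=(28.602, 1.700, -11.053), k3=(28.627, 1.691, -11.063), k4=(27.953, 1.994, -10.648); state += dt/6·(k1+2k2+2k3+k4)
t=0.005: state=(1.843, 4.638, 7.145)
t=0.010: state=(1.980, 4.650, 7.093)
t=0.015: state=(2.110, 4.664, 7.046)
continuing one RK4 step at a time; state shown every 10 steps (Δt=0.05):
t=0.050: state=(2.888, 4.836, 6.814)
t=0.100: state=(3.738, 5.249, 6.745)
t=0.150: state=(4.442, 5.775, 6.957)
t=0.200: state=(5.084, 6.321, 7.437)
t=0.250: state=(5.675, 6.789, 8.160)
t=0.300: state=(6.182, 7.075, 9.069)
t=0.350: state=(6.547, 7.095, 10.052)
t=0.400: state=(6.713, 6.820, 10.959)
t=0.450: state=(6.650, 6.297, 11.641)
t=0.500: state=(6.373, 5.637, 11.999)
t=0.550: state=(5.940, 4.974, 12.018)
t=0.600: state=(5.435, 4.409, 11.751)
t=0.650: state=(4.938, 3.994, 11.288)
t=0.700: state=(4.507, 3.738, 10.718)
t=0.750: state=(4.176, 3.624, 10.114)
t=0.800: state=(3.956, 3.630, 9.528)
t=0.850: state=(3.848, 3.735, 9.000)
t=0.900: state=(3.841, 3.923, 8.555)
t=0.950: state=(3.926, 4.179, 8.214)
t=1.000: state=(4.091, 4.493, 7.994)
t=1.050: state=(4.324, 4.849, 7.908)
t=1.100: state=(4.610, 5.226, 7.968)
t=1.140: state=(4.866, 5.523, 8.123)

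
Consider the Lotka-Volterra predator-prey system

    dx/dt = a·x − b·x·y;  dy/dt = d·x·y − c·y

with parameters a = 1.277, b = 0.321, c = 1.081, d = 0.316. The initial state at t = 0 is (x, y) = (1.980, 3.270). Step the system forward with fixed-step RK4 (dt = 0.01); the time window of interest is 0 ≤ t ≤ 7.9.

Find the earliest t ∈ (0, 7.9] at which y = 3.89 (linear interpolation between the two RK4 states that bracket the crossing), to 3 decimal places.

t=0.000: state=(1.980, 3.270)
step 1 (dt=0.01): k1=(0.450, -1.489), k2=(0.455, -1.483), k3=(0.455, -1.483), k4=(0.461, -1.477); state += dt/6·(k1+2k2+2k3+k4)
t=0.010: state=(1.985, 3.255)
t=0.020: state=(1.989, 3.240)
t=0.030: state=(1.994, 3.226)
continuing one RK4 step at a time; state shown every 50 steps (Δt=0.5):
t=0.500: state=(2.337, 2.669)
t=1.000: state=(2.968, 2.355)
t=1.500: state=(3.871, 2.347)
t=2.000: state=(4.906, 2.736)
t=2.500: state=(5.595, 3.688)
t=2.570: state=(5.620, 3.871)
next step: t=2.580: state=(5.622, 3.898) — y has crossed 3.89
linear interpolation between t=2.570 (3.87059) and t=2.580 (3.89759) → t≈2.577

t = 2.577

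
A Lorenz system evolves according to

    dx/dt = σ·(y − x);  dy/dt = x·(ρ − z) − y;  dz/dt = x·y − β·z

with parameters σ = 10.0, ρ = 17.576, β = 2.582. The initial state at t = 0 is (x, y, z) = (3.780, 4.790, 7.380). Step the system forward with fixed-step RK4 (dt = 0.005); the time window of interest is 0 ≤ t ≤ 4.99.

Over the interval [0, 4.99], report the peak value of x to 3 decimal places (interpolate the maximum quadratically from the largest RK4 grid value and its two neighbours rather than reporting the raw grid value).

t=0.000: state=(3.780, 4.790, 7.380)
step 1 (dt=0.005): k1=(10.100, 33.751, -0.949), k2=(10.691, 33.933, -0.501), k3=(10.681, 33.943, -0.495), k4=(11.263, 34.135, -0.036); state += dt/6·(k1+2k2+2k3+k4)
t=0.005: state=(3.833, 4.960, 7.378)
t=0.010: state=(3.893, 5.131, 7.380)
t=0.015: state=(3.957, 5.305, 7.387)
continuing one RK4 step at a time; state shown every 40 steps (Δt=0.2):
t=0.200: state=(9.137, 12.505, 13.848)
t=0.400: state=(8.331, 4.112, 23.375)
t=0.600: state=(2.330, 1.196, 15.278)
t=0.800: state=(2.195, 2.919, 9.722)
t=1.000: state=(5.404, 8.077, 9.010)
t=1.200: state=(10.639, 11.031, 20.563)
t=1.400: state=(5.134, 1.950, 19.883)
t=1.600: state=(2.289, 2.236, 12.702)
t=1.800: state=(3.854, 5.502, 9.312)
t=2.000: state=(8.849, 11.497, 14.829)
t=2.200: state=(8.065, 4.752, 22.221)
t=2.400: state=(3.144, 2.191, 15.403)
t=2.600: state=(3.425, 4.474, 10.691)
t=2.800: state=(7.264, 9.854, 12.569)
t=3.000: state=(9.277, 7.465, 21.706)
t=3.200: state=(4.280, 2.619, 17.312)
t=3.400: state=(3.508, 4.157, 12.058)
t=3.600: state=(6.476, 8.680, 12.234)
t=3.800: state=(9.306, 8.665, 20.333)
t=4.000: state=(5.213, 3.290, 18.319)
t=4.200: state=(3.814, 4.190, 13.121)
t=4.400: state=(6.193, 8.064, 12.585)
t=4.600: state=(8.983, 8.858, 19.314)
t=4.800: state=(5.780, 3.930, 18.634)
t=4.990: state=(4.164, 4.296, 14.031)
largest grid value and its neighbours: x(0.290)=11.03479, x(0.295)=11.03714, x(0.300)=11.02579
parabola through these three points peaks at t≈0.293 with x≈11.03787

max x = 11.038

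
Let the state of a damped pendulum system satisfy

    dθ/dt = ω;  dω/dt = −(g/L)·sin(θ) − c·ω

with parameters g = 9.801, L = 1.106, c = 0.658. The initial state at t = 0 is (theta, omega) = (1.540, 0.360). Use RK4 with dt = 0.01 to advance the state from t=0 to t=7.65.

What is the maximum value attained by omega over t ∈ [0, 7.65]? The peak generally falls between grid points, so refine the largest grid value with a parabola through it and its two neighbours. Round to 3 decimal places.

max omega = 2.430

t=0.000: state=(1.540, 0.360)
step 1 (dt=0.01): k1=(0.360, -9.094), k2=(0.315, -9.065), k3=(0.315, -9.065), k4=(0.269, -9.036); state += dt/6·(k1+2k2+2k3+k4)
t=0.010: state=(1.543, 0.269)
t=0.020: state=(1.545, 0.179)
t=0.030: state=(1.547, 0.090)
continuing one RK4 step at a time; state shown every 25 steps (Δt=0.25):
t=0.250: state=(1.361, -1.728)
t=0.500: state=(0.723, -3.222)
t=0.750: state=(-0.129, -3.293)
t=1.000: state=(-0.791, -1.831)
t=1.250: state=(-1.008, 0.096)
t=1.500: state=(-0.771, 1.702)
t=1.750: state=(-0.230, 2.426)
t=2.000: state=(0.336, 1.913)
t=2.250: state=(0.658, 0.595)
t=2.500: state=(0.631, -0.768)
t=2.750: state=(0.319, -1.605)
t=3.000: state=(-0.098, -1.572)
t=3.250: state=(-0.404, -0.788)
t=3.500: state=(-0.472, 0.238)
t=3.750: state=(-0.307, 1.003)
t=4.000: state=(-0.020, 1.181)
t=4.250: state=(0.233, 0.761)
t=4.500: state=(0.335, 0.041)
t=4.750: state=(0.261, -0.589)
t=5.000: state=(0.073, -0.844)
t=5.250: state=(-0.123, -0.651)
t=5.500: state=(-0.229, -0.172)
t=5.750: state=(-0.208, 0.317)
t=6.000: state=(-0.090, 0.579)
t=6.250: state=(0.054, 0.521)
t=6.500: state=(0.150, 0.218)
t=6.750: state=(0.158, -0.144)
t=7.000: state=(0.088, -0.382)
t=7.250: state=(-0.014, -0.398)
t=7.500: state=(-0.094, -0.218)
t=7.650: state=(-0.115, -0.063)
largest grid value and its neighbours: omega(1.760)=2.42878, omega(1.770)=2.42987, omega(1.780)=2.42883
parabola through these three points peaks at t≈1.770 with omega≈2.42987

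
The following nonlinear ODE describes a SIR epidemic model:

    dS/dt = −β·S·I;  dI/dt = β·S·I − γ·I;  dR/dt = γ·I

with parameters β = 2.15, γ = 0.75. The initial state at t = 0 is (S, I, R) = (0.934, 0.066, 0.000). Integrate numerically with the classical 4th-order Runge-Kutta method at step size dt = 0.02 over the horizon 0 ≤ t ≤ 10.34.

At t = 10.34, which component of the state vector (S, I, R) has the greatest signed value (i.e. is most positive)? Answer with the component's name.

t=0.000: state=(0.934, 0.066, 0.000)
step 1 (dt=0.02): k1=(-0.133, 0.083, 0.050), k2=(-0.134, 0.084, 0.050), k3=(-0.134, 0.084, 0.050), k4=(-0.136, 0.085, 0.051); state += dt/6·(k1+2k2+2k3+k4)
t=0.020: state=(0.931, 0.068, 0.001)
t=0.040: state=(0.929, 0.069, 0.002)
t=0.060: state=(0.926, 0.071, 0.003)
continuing one RK4 step at a time; state shown every 25 steps (Δt=0.5):
t=0.500: state=(0.847, 0.119, 0.034)
t=1.000: state=(0.719, 0.190, 0.091)
t=1.500: state=(0.564, 0.260, 0.176)
t=2.000: state=(0.415, 0.302, 0.283)
t=2.500: state=(0.299, 0.304, 0.398)
t=3.000: state=(0.218, 0.275, 0.507)
t=3.500: state=(0.166, 0.232, 0.602)
t=4.000: state=(0.133, 0.187, 0.680)
t=4.500: state=(0.111, 0.146, 0.743)
t=5.000: state=(0.097, 0.112, 0.791)
t=5.500: state=(0.087, 0.085, 0.828)
t=6.000: state=(0.080, 0.064, 0.856)
t=6.500: state=(0.076, 0.048, 0.876)
t=7.000: state=(0.072, 0.036, 0.892)
t=7.500: state=(0.070, 0.026, 0.903)
t=8.000: state=(0.068, 0.020, 0.912)
t=8.500: state=(0.067, 0.014, 0.918)
t=9.000: state=(0.066, 0.011, 0.923)
t=9.500: state=(0.066, 0.008, 0.927)
t=10.000: state=(0.065, 0.006, 0.929)
t=10.340: state=(0.065, 0.005, 0.930)
compare at T: S=0.065, I=0.005, R=0.930

largest component: R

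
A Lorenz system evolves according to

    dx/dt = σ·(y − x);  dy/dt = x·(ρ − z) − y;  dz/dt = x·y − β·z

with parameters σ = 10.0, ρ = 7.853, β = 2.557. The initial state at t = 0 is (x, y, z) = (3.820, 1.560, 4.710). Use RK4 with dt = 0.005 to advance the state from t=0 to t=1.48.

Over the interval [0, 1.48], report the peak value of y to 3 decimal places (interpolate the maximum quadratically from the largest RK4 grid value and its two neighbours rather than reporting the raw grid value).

max y = 5.823

t=0.000: state=(3.820, 1.560, 4.710)
step 1 (dt=0.005): k1=(-22.600, 10.446, -6.084), k2=(-21.774, 10.300, -6.035), k3=(-21.798, 10.306, -6.034), k4=(-20.995, 10.164, -5.986); state += dt/6·(k1+2k2+2k3+k4)
t=0.005: state=(3.711, 1.612, 4.680)
t=0.010: state=(3.610, 1.662, 4.650)
t=0.015: state=(3.516, 1.711, 4.621)
continuing one RK4 step at a time; state shown every 10 steps (Δt=0.05):
t=0.050: state=(3.033, 2.024, 4.429)
t=0.100: state=(2.721, 2.417, 4.194)
t=0.150: state=(2.681, 2.790, 4.019)
t=0.200: state=(2.805, 3.173, 3.920)
t=0.250: state=(3.035, 3.579, 3.912)
t=0.300: state=(3.340, 4.010, 4.011)
t=0.350: state=(3.699, 4.456, 4.230)
t=0.400: state=(4.091, 4.895, 4.579)
t=0.450: state=(4.494, 5.292, 5.060)
t=0.500: state=(4.878, 5.606, 5.656)
t=0.550: state=(5.209, 5.790, 6.332)
t=0.600: state=(5.447, 5.811, 7.030)
t=0.650: state=(5.564, 5.659, 7.674)
t=0.700: state=(5.541, 5.357, 8.194)
t=0.750: state=(5.385, 4.955, 8.535)
t=0.800: state=(5.122, 4.516, 8.679)
t=0.850: state=(4.793, 4.097, 8.638)
t=0.900: state=(4.441, 3.739, 8.448)
t=0.950: state=(4.103, 3.462, 8.153)
t=1.000: state=(3.807, 3.269, 7.797)
t=1.050: state=(3.568, 3.154, 7.415)
t=1.100: state=(3.393, 3.107, 7.034)
t=1.150: state=(3.281, 3.118, 6.676)
t=1.200: state=(3.228, 3.178, 6.354)
t=1.250: state=(3.229, 3.282, 6.080)
t=1.300: state=(3.278, 3.421, 5.862)
t=1.350: state=(3.370, 3.590, 5.705)
t=1.400: state=(3.497, 3.783, 5.614)
t=1.450: state=(3.654, 3.992, 5.593)
t=1.480: state=(3.759, 4.120, 5.614)
largest grid value and its neighbours: y(0.575)=5.82191, y(0.580)=5.82318, y(0.585)=5.82271
parabola through these three points peaks at t≈0.581 with y≈5.82323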